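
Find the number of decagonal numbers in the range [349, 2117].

The n-th decagonal number is n(4n−3).
Smallest index with value ≥ 349: n = 10 (giving 370).
Largest index with value ≤ 2117: n = 23 (giving 2047).
Indices 10 through 23: 14 terms.

14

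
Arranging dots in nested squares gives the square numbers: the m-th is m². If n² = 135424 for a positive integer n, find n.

We need n² = 135424, so n = √135424 = 368.
Check: 368² = 135424. ✓

368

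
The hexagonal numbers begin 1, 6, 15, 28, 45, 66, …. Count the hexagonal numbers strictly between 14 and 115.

The n-th hexagonal number is n(2n−1).
Smallest index with value > 14: n = 3 (giving 15).
Largest index with value < 115: n = 7 (giving 91).
Indices 3 through 7: 5 terms.

5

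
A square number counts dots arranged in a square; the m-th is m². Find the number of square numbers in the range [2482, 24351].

The n-th square number is n².
Smallest index with value ≥ 2482: n = 50 (giving 2500).
Largest index with value ≤ 24351: n = 156 (giving 24336).
Indices 50 through 156: 107 terms.

107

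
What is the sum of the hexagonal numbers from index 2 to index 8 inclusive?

Σ i(2i−1) = 2Σi² − Σi over i = 2..8.
Σi = 36 − 1 = 35 and Σi² = 204 − 1 = 203.
2·203 − 1·35 = 371.

371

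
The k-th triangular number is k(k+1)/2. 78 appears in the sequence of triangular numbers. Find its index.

12

Set n(n+1)/2 = 78, giving n² + n − 156 = 0.
The discriminant is 1 + 8·78 = 625, and √625 = 25.
So n = (-1 + 25) / 2 = 24/2 = 12.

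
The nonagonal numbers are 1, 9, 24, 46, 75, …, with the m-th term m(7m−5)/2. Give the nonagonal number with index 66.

66·(7·66 − 5)/2 = 66·457/2 = 15081.

15081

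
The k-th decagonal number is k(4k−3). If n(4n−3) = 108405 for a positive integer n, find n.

165

Set n(4n−3) = 108405, giving 4n² − 3n − 108405 = 0.
So n = (3 + 1317) / 8 = 1320/8 = 165.
Check: 165·(4·165 − 3) = 108405. ✓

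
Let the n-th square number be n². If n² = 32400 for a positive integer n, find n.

180

We need n² = 32400, so n = √32400 = 180.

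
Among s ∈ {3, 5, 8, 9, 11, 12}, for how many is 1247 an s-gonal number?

s = 3: P(3, 49) = 1225 and P(3, 50) = 1275; 1247 is not s-gonal.
s = 5: P(5, 29) = 1247. ✓
s = 8: P(8, 20) = 1160 and P(8, 21) = 1281; 1247 is not s-gonal.
s = 9: P(9, 19) = 1216 and P(9, 20) = 1350; 1247 is not s-gonal.
s = 11: P(11, 17) = 1241 and P(11, 18) = 1395; 1247 is not s-gonal.
s = 12: P(12, 16) = 1216 and P(12, 17) = 1377; 1247 is not s-gonal.
Hits: s ∈ {5} → 1.

1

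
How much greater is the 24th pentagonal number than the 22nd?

24·(3·24 − 1)/2 = 852 and 22·(3·22 − 1)/2 = 715.
Difference: 852 − 715 = 137.

137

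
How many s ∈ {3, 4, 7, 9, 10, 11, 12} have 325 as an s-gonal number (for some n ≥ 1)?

s = 3: P(3, 25) = 325. ✓
s = 4: P(4, 18) = 324 and P(4, 19) = 361; 325 is not s-gonal.
s = 7: P(7, 11) = 286 and P(7, 12) = 342; 325 is not s-gonal.
s = 9: P(9, 10) = 325. ✓
s = 10: P(10, 9) = 297 and P(10, 10) = 370; 325 is not s-gonal.
s = 11: P(11, 8) = 260 and P(11, 9) = 333; 325 is not s-gonal.
s = 12: P(12, 8) = 288 and P(12, 9) = 369; 325 is not s-gonal.
Hits: s ∈ {3, 9} → 2.

2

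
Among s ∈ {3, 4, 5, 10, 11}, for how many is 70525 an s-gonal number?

s = 3: P(3, 375) = 70500 and P(3, 376) = 70876; 70525 is not s-gonal.
s = 4: P(4, 265) = 70225 and P(4, 266) = 70756; 70525 is not s-gonal.
s = 5: P(5, 217) = 70525. ✓
s = 10: P(10, 133) = 70357 and P(10, 134) = 71422; 70525 is not s-gonal.
s = 11: P(11, 125) = 69875 and P(11, 126) = 71001; 70525 is not s-gonal.
Hits: s ∈ {5} → 1.

1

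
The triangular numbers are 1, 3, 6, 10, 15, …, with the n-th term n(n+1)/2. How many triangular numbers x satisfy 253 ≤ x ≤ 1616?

35

The n-th triangular number is n(n+1)/2.
Smallest index with value ≥ 253: n = 22 (giving 253).
Largest index with value ≤ 1616: n = 56 (giving 1596).
Indices 22 through 56: 35 terms.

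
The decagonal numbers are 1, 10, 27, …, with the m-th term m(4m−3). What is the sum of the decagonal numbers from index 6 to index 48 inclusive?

148393

Σ i(4i−3) = 4Σi² − 3Σi over i = 6..48.
Σi = 1176 − 15 = 1161 and Σi² = 38024 − 55 = 37969.
4·37969 − 3·1161 = 148393.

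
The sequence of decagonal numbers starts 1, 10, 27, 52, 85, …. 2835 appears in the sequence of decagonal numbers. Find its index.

27

Set n(4n−3) = 2835, giving 4n² − 3n − 2835 = 0.
The discriminant is 9 + 16·2835 = 45369, and √45369 = 213.
So n = (3 + 213) / 8 = 216/8 = 27.
Check: 27·(4·27 − 3) = 2835. ✓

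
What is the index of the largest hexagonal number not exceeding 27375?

117

Solve n(2n−1) ≤ 27375 for integer n.
n = 117 gives 27261 ≤ 27375, while n = 118 gives 27730 > 27375; so the answer is index 117.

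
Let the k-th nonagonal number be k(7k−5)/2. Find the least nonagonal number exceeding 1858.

1956

Solve n(7n−5)/2 > 1858 for integer n.
The largest n with value ≤ 1858 is 23 (since 1794 ≤ 1858 < 1956), so the first above is n = 24, value 1956.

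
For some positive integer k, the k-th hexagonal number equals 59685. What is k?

173

Set n(2n−1) = 59685, giving 2n² − n − 59685 = 0.
The discriminant is 1 + 8·59685 = 477481, and √477481 = 691.
So n = (1 + 691) / 4 = 692/4 = 173.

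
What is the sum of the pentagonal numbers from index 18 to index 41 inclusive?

Σ i(3i−1)/2 = (3Σi² − Σi) / 2 over i = 18..41.
Σi = 861 − 153 = 708 and Σi² = 23821 − 1785 = 22036.
(3·22036 − 1·708) / 2 = 65400/2 = 32700.

32700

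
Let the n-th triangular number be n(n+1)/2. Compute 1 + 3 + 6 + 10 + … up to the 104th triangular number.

Σ i(i+1)/2 = (Σi² + Σi) / 2 over i = 1..104.
Σi = 5460 and Σi² = 380380.
(1·380380 + 1·5460) / 2 = 385840/2 = 192920.

192920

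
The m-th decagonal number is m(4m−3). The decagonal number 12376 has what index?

Set n(4n−3) = 12376, giving 4n² − 3n − 12376 = 0.
So n = (3 + 445) / 8 = 448/8 = 56.
Check: 56·(4·56 − 3) = 12376. ✓

56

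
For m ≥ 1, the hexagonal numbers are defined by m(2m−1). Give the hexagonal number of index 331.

218791

The 331st hexagonal number is n(2n−1) with n = 331.
331·(2·331 − 1) = 331·661 = 218791.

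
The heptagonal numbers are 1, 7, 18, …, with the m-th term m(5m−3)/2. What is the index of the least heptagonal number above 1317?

24

Solve n(5n−3)/2 > 1317 for integer n.
The largest n with value ≤ 1317 is 23 (since 1288 ≤ 1317 < 1404), so the first above is n = 24, value 1404.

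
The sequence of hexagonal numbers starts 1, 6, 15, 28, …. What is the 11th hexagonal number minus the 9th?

78

11·(2·11 − 1) = 231 and 9·(2·9 − 1) = 153.
Difference: 231 − 153 = 78.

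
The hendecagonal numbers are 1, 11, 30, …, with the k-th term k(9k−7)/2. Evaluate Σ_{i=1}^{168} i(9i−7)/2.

7126392

Σ i(9i−7)/2 = (9Σi² − 7Σi) / 2 over i = 1..168.
Σi = 14196 and Σi² = 1594684.
(9·1594684 − 7·14196) / 2 = 14252784/2 = 7126392.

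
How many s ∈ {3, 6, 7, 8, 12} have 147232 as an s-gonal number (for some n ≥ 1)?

1

s = 3: P(3, 542) = 147153 and P(3, 543) = 147696; 147232 is not s-gonal.
s = 6: P(6, 271) = 146611 and P(6, 272) = 147696; 147232 is not s-gonal.
s = 7: P(7, 242) = 146047 and P(7, 243) = 147258; 147232 is not s-gonal.
s = 8: P(8, 221) = 146081 and P(8, 222) = 147408; 147232 is not s-gonal.
s = 12: P(12, 172) = 147232. ✓
Hits: s ∈ {12} → 1.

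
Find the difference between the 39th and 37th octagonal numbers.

39·(3·39 − 2) = 4485 and 37·(3·37 − 2) = 4033.
Difference: 4485 − 4033 = 452.

452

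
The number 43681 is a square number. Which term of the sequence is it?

We need n² = 43681, so n = √43681 = 209.

209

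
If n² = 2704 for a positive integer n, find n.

We need n² = 2704, so n = √2704 = 52.

52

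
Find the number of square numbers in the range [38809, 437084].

The n-th square number is n².
Smallest index with value ≥ 38809: n = 197 (giving 38809).
Largest index with value ≤ 437084: n = 661 (giving 436921).
Indices 197 through 661: 465 terms.

465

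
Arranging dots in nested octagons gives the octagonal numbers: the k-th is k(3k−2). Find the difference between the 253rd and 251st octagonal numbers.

253·(3·253 − 2) = 191521 and 251·(3·251 − 2) = 188501.
Difference: 191521 − 188501 = 3020.

3020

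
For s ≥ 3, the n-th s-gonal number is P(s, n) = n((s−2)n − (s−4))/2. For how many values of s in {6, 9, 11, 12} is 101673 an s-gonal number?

1

s = 6: P(6, 225) = 101025 and P(6, 226) = 101926; 101673 is not s-gonal.
s = 9: P(9, 170) = 100725 and P(9, 171) = 101916; 101673 is not s-gonal.
s = 11: P(11, 150) = 100725 and P(11, 151) = 102076; 101673 is not s-gonal.
s = 12: P(12, 143) = 101673. ✓
Hits: s ∈ {12} → 1.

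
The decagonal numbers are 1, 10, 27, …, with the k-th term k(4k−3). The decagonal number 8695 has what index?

Set n(4n−3) = 8695, giving 4n² − 3n − 8695 = 0.
The discriminant is 9 + 16·8695 = 139129, and √139129 = 373.
So n = (3 + 373) / 8 = 376/8 = 47.
Check: 47·(4·47 − 3) = 8695. ✓

47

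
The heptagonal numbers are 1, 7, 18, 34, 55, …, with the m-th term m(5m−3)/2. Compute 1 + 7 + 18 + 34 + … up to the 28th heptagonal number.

18676

Σ i(5i−3)/2 = (5Σi² − 3Σi) / 2 over i = 1..28.
Σi = 406 and Σi² = 7714.
(5·7714 − 3·406) / 2 = 37352/2 = 18676.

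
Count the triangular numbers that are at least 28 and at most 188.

12

The n-th triangular number is n(n+1)/2.
Smallest index with value ≥ 28: n = 7 (giving 28).
Largest index with value ≤ 188: n = 18 (giving 171).
Indices 7 through 18: 12 terms.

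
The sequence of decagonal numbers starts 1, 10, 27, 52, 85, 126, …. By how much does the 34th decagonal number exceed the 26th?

34·(4·34 − 3) = 4522 and 26·(4·26 − 3) = 2626.
Difference: 4522 − 2626 = 1896.

1896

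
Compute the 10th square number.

The 10th square number is n² with n = 10.
10² = 100.

100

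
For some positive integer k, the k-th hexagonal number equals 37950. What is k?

Set n(2n−1) = 37950, giving 2n² − n − 37950 = 0.
The discriminant is 1 + 8·37950 = 303601, and √303601 = 551.
So n = (1 + 551) / 4 = 552/4 = 138.

138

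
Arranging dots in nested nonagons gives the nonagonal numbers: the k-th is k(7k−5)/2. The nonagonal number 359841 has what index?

Set n(7n−5)/2 = 359841, giving 7n² − 5n − 719682 = 0.
The discriminant is 25 + 56·359841 = 20151121, and √20151121 = 4489.
So n = (5 + 4489) / 14 = 4494/14 = 321.

321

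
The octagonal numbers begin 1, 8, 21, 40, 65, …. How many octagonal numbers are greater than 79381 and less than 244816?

The n-th octagonal number is n(3n−2).
Smallest index with value > 79381: n = 164 (giving 80360).
Largest index with value < 244816: n = 285 (giving 243105).
Indices 164 through 285: 122 terms.

122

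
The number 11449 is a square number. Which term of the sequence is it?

107

We need n² = 11449, so n = √11449 = 107.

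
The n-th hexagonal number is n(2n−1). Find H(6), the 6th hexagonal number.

66

6·(2·6 − 1) = 6·11 = 66.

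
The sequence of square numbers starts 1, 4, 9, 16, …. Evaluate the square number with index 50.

2500

50² = 2500.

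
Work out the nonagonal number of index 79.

79·(7·79 − 5)/2 = 79·548/2 = 79·274 = 21646.

21646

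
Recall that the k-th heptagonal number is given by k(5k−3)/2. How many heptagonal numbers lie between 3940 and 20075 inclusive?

50

The n-th heptagonal number is n(5n−3)/2.
Smallest index with value ≥ 3940: n = 40 (giving 3940).
Largest index with value ≤ 20075: n = 89 (giving 19669).
Indices 40 through 89: 50 terms.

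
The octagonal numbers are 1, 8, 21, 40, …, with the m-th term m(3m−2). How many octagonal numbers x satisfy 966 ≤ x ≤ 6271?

The n-th octagonal number is n(3n−2).
Smallest index with value ≥ 966: n = 19 (giving 1045).
Largest index with value ≤ 6271: n = 46 (giving 6256).
Indices 19 through 46: 28 terms.

28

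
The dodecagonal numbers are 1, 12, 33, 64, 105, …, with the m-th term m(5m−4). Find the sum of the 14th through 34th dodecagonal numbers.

Σ i(5i−4) = 5Σi² − 4Σi over i = 14..34.
Σi = 595 − 91 = 504 and Σi² = 13685 − 819 = 12866.
5·12866 − 4·504 = 62314.

62314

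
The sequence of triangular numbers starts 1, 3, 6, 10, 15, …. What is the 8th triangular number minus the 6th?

15

8·9/2 = 36 and 6·7/2 = 21.
Difference: 36 − 21 = 15.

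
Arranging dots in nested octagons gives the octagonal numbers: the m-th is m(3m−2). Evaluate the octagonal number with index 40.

The 40th octagonal number is n(3n−2) with n = 40.
40·(3·40 − 2) = 40·118 = 4720.

4720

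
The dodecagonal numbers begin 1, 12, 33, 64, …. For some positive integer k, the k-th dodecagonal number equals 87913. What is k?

Set n(5n−4) = 87913, giving 5n² − 4n − 87913 = 0.
The discriminant is 16 + 20·87913 = 1758276, and √1758276 = 1326.
So n = (4 + 1326) / 10 = 1330/10 = 133.

133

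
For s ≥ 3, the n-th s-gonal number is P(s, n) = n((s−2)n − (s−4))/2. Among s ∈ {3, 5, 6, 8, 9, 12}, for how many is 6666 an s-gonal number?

1

s = 3: P(3, 114) = 6555 and P(3, 115) = 6670; 6666 is not s-gonal.
s = 5: P(5, 66) = 6501 and P(5, 67) = 6700; 6666 is not s-gonal.
s = 6: P(6, 57) = 6441 and P(6, 58) = 6670; 6666 is not s-gonal.
s = 8: P(8, 47) = 6533 and P(8, 48) = 6816; 6666 is not s-gonal.
s = 9: P(9, 44) = 6666. ✓
s = 12: P(12, 36) = 6336 and P(12, 37) = 6697; 6666 is not s-gonal.
Hits: s ∈ {9} → 1.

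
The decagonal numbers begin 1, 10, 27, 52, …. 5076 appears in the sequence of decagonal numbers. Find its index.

Set n(4n−3) = 5076, giving 4n² − 3n − 5076 = 0.
So n = (3 + 285) / 8 = 288/8 = 36.

36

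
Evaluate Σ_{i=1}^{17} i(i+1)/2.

969

Σ i(i+1)/2 = (Σi² + Σi) / 2 over i = 1..17.
Σi = 153 and Σi² = 1785.
(1·1785 + 1·153) / 2 = 1938/2 = 969.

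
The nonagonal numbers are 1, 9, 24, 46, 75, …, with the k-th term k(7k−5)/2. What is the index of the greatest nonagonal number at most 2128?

25

Solve n(7n−5)/2 ≤ 2128 for integer n.
n = 25 gives 2125 ≤ 2128, while n = 26 gives 2301 > 2128; so the answer is index 25.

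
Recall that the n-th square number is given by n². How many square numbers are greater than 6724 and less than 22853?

The n-th square number is n².
Smallest index with value > 6724: n = 83 (giving 6889).
Largest index with value < 22853: n = 151 (giving 22801).
Indices 83 through 151: 69 terms.

69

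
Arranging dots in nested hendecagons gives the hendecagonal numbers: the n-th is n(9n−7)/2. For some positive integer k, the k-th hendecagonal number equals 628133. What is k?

Set n(9n−7)/2 = 628133, giving 9n² − 7n − 1256266 = 0.
So n = (7 + 6725) / 18 = 6732/18 = 374.
Check: 374·(9·374 − 7)/2 = 628133. ✓

374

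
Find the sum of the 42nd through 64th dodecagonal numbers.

323219

Σ i(5i−4) = 5Σi² − 4Σi over i = 42..64.
Σi = 2080 − 861 = 1219 and Σi² = 89440 − 23821 = 65619.
5·65619 − 4·1219 = 323219.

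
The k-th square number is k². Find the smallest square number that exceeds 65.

Solve n² > 65 for integer n.
The largest n with value ≤ 65 is 8 (since 64 ≤ 65 < 81), so the first above is n = 9, value 81.

81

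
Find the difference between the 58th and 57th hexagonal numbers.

229

Consecutive hexagonal numbers differ by 4n − 3: here 4·58 − 3 = 229.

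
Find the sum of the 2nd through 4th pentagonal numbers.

Σ i(3i−1)/2 = (3Σi² − Σi) / 2 over i = 2..4.
Σi = 10 − 1 = 9 and Σi² = 30 − 1 = 29.
(3·29 − 1·9) / 2 = 78/2 = 39.

39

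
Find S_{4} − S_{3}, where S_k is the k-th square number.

n² − (n−1)² = 2n − 1, so 4² − 3² = 2·4 − 1 = 7.

7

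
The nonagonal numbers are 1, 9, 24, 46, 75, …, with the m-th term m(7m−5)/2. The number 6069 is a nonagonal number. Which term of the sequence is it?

Set n(7n−5)/2 = 6069, giving 7n² − 5n − 12138 = 0.
The discriminant is 25 + 56·6069 = 339889, and √339889 = 583.
So n = (5 + 583) / 14 = 588/14 = 42.

42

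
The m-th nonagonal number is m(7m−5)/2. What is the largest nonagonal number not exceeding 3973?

3961

Solve n(7n−5)/2 ≤ 3973 for integer n.
n = 34 gives 3961 ≤ 3973, while n = 35 gives 4200 > 3973; so the answer is 3961.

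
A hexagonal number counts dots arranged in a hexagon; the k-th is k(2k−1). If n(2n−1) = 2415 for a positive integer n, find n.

Set n(2n−1) = 2415, giving 2n² − n − 2415 = 0.
The discriminant is 1 + 8·2415 = 19321, and √19321 = 139.
So n = (1 + 139) / 4 = 140/4 = 35.

35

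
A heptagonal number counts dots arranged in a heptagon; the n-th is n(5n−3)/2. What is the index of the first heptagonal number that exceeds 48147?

140

Solve n(5n−3)/2 > 48147 for integer n.
The largest n with value ≤ 48147 is 139 (since 48094 ≤ 48147 < 48790), so the first above is n = 140, value 48790.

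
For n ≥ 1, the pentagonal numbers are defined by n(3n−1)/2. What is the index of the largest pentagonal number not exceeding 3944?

51

Solve n(3n−1)/2 ≤ 3944 for integer n.
n = 51 gives 3876 ≤ 3944, while n = 52 gives 4030 > 3944; so the answer is index 51.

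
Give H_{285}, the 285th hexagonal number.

The 285th hexagonal number is n(2n−1) with n = 285.
285·(2·285 − 1) = 285·569 = 162165.

162165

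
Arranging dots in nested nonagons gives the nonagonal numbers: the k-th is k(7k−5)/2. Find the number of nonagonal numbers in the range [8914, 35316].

50

The n-th nonagonal number is n(7n−5)/2.
Smallest index with value ≥ 8914: n = 51 (giving 8976).
Largest index with value ≤ 35316: n = 100 (giving 34750).
Indices 51 through 100: 50 terms.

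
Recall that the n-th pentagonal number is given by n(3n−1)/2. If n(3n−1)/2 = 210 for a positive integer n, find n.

Set n(3n−1)/2 = 210, giving 3n² − n − 420 = 0.
The discriminant is 1 + 24·210 = 5041, and √5041 = 71.
So n = (1 + 71) / 6 = 72/6 = 12.
Check: 12·(3·12 − 1)/2 = 210. ✓

12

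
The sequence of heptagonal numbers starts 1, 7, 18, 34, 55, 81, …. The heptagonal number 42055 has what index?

130

Set n(5n−3)/2 = 42055, giving 5n² − 3n − 84110 = 0.
The discriminant is 9 + 40·42055 = 1682209, and √1682209 = 1297.
So n = (3 + 1297) / 10 = 1300/10 = 130.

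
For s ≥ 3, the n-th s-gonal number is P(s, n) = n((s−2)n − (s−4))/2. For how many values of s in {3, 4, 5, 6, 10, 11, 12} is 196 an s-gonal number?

2

s = 3: P(3, 19) = 190 and P(3, 20) = 210; 196 is not s-gonal.
s = 4: P(4, 14) = 196. ✓
s = 5: P(5, 11) = 176 and P(5, 12) = 210; 196 is not s-gonal.
s = 6: P(6, 10) = 190 and P(6, 11) = 231; 196 is not s-gonal.
s = 10: P(10, 7) = 175 and P(10, 8) = 232; 196 is not s-gonal.
s = 11: P(11, 7) = 196. ✓
s = 12: P(12, 6) = 156 and P(12, 7) = 217; 196 is not s-gonal.
Hits: s ∈ {4, 11} → 2.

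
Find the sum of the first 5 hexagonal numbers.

95

Σ i(2i−1) = 2Σi² − Σi over i = 1..5.
Σi = 15 and Σi² = 55.
2·55 − 1·15 = 95.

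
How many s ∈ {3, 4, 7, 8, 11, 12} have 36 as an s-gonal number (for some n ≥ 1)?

s = 3: P(3, 8) = 36. ✓
s = 4: P(4, 6) = 36. ✓
s = 7: P(7, 4) = 34 and P(7, 5) = 55; 36 is not s-gonal.
s = 8: P(8, 3) = 21 and P(8, 4) = 40; 36 is not s-gonal.
s = 11: P(11, 3) = 30 and P(11, 4) = 58; 36 is not s-gonal.
s = 12: P(12, 3) = 33 and P(12, 4) = 64; 36 is not s-gonal.
Hits: s ∈ {3, 4} → 2.

2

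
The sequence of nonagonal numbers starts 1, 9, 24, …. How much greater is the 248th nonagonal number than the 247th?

Consecutive nonagonal numbers differ by 7n − 6: here 7·248 − 6 = 1730.

1730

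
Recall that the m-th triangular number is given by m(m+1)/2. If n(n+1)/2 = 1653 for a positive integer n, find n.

57

Set n(n+1)/2 = 1653, giving n² + n − 3306 = 0.
The discriminant is 1 + 8·1653 = 13225, and √13225 = 115.
So n = (-1 + 115) / 2 = 114/2 = 57.
Check: 57·58/2 = 1653. ✓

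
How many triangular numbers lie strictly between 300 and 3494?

59

The n-th triangular number is n(n+1)/2.
Smallest index with value > 300: n = 25 (giving 325).
Largest index with value < 3494: n = 83 (giving 3486).
Indices 25 through 83: 59 terms.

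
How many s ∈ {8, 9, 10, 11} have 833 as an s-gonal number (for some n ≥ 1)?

s = 8: P(8, 17) = 833. ✓
s = 9: P(9, 15) = 750 and P(9, 16) = 856; 833 is not s-gonal.
s = 10: P(10, 14) = 742 and P(10, 15) = 855; 833 is not s-gonal.
s = 11: P(11, 14) = 833. ✓
Hits: s ∈ {8, 11} → 2.

2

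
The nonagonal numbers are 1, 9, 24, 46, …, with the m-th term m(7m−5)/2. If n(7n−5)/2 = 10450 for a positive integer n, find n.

Set n(7n−5)/2 = 10450, giving 7n² − 5n − 20900 = 0.
The discriminant is 25 + 56·10450 = 585225, and √585225 = 765.
So n = (5 + 765) / 14 = 770/14 = 55.
Check: 55·(7·55 − 5)/2 = 10450. ✓

55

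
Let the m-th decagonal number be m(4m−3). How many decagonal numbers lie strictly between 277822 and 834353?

The n-th decagonal number is n(4n−3).
Smallest index with value > 277822: n = 264 (giving 277992).
Largest index with value < 834353: n = 457 (giving 834025).
Indices 264 through 457: 194 terms.

194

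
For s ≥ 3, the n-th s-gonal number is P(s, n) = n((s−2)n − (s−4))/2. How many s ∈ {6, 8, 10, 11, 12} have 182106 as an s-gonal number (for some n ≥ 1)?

s = 6: P(6, 302) = 182106. ✓
s = 8: P(8, 246) = 181056 and P(8, 247) = 182533; 182106 is not s-gonal.
s = 10: P(10, 213) = 180837 and P(10, 214) = 182542; 182106 is not s-gonal.
s = 11: P(11, 201) = 181101 and P(11, 202) = 182911; 182106 is not s-gonal.
s = 12: P(12, 191) = 181641 and P(12, 192) = 183552; 182106 is not s-gonal.
Hits: s ∈ {6} → 1.

1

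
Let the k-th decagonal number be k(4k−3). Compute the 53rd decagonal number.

The 53rd decagonal number is n(4n−3) with n = 53.
53·(4·53 − 3) = 53·209 = 11077.

11077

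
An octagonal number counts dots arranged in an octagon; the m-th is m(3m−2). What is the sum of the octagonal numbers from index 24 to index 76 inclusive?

429406

Σ i(3i−2) = 3Σi² − 2Σi over i = 24..76.
Σi = 2926 − 276 = 2650 and Σi² = 149226 − 4324 = 144902.
3·144902 − 2·2650 = 429406.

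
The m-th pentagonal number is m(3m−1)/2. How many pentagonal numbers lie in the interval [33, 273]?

9

The n-th pentagonal number is n(3n−1)/2.
Smallest index with value ≥ 33: n = 5 (giving 35).
Largest index with value ≤ 273: n = 13 (giving 247).
Indices 5 through 13: 9 terms.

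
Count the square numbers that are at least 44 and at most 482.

15

The n-th square number is n².
Smallest index with value ≥ 44: n = 7 (giving 49).
Largest index with value ≤ 482: n = 21 (giving 441).
Indices 7 through 21: 15 terms.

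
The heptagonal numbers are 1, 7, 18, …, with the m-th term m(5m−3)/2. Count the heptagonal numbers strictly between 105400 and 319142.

The n-th heptagonal number is n(5n−3)/2.
Smallest index with value > 105400: n = 206 (giving 105781).
Largest index with value < 319142: n = 357 (giving 318087).
Indices 206 through 357: 152 terms.

152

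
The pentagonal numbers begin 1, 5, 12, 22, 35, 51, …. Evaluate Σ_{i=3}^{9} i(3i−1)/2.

399

Σ i(3i−1)/2 = (3Σi² − Σi) / 2 over i = 3..9.
Σi = 45 − 3 = 42 and Σi² = 285 − 5 = 280.
(3·280 − 1·42) / 2 = 798/2 = 399.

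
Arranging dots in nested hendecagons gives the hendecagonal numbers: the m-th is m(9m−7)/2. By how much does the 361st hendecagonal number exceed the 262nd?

277200

361·(9·361 − 7)/2 = 585181 and 262·(9·262 − 7)/2 = 307981.
Difference: 585181 − 307981 = 277200.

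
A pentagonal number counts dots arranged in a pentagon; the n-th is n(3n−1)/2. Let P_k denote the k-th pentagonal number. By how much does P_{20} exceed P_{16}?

214

20·(3·20 − 1)/2 = 590 and 16·(3·16 − 1)/2 = 376.
Difference: 590 − 376 = 214.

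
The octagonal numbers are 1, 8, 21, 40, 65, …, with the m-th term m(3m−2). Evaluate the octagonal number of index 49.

7105

The 49th octagonal number is n(3n−2) with n = 49.
49·(3·49 − 2) = 49·145 = 7105.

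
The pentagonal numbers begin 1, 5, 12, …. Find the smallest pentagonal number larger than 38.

Solve n(3n−1)/2 > 38 for integer n.
The largest n with value ≤ 38 is 5 (since 35 ≤ 38 < 51), so the first above is n = 6, value 51.

51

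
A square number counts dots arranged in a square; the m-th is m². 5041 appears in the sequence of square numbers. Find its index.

71

We need n² = 5041, so n = √5041 = 71.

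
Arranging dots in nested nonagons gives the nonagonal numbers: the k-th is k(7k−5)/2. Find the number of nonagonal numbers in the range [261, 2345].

The n-th nonagonal number is n(7n−5)/2.
Smallest index with value ≥ 261: n = 9 (giving 261).
Largest index with value ≤ 2345: n = 26 (giving 2301).
Indices 9 through 26: 18 terms.

18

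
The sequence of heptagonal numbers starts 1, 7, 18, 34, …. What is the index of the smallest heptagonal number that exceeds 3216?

37

Solve n(5n−3)/2 > 3216 for integer n.
The largest n with value ≤ 3216 is 36 (since 3186 ≤ 3216 < 3367), so the first above is n = 37, value 3367.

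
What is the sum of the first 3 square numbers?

14

Σ_{i=1}^{3} i² = 3·4·7/6 = 14.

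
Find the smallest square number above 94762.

94864

Solve n² > 94762 for integer n.
The largest n with value ≤ 94762 is 307 (since 94249 ≤ 94762 < 94864), so the first above is n = 308, value 94864.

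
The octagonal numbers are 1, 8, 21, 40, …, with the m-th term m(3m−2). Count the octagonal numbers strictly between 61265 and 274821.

159

The n-th octagonal number is n(3n−2).
Smallest index with value > 61265: n = 144 (giving 61920).
Largest index with value < 274821: n = 302 (giving 273008).
Indices 144 through 302: 159 terms.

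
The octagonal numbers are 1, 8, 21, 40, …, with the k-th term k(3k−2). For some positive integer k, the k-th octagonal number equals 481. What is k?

Set n(3n−2) = 481, giving 3n² − 2n − 481 = 0.
So n = (2 + 76) / 6 = 78/6 = 13.
Check: 13·(3·13 − 2) = 481. ✓

13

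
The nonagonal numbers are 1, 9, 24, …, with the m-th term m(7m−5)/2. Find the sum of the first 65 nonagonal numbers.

Σ i(7i−5)/2 = (7Σi² − 5Σi) / 2 over i = 1..65.
Σi = 2145 and Σi² = 93665.
(7·93665 − 5·2145) / 2 = 644930/2 = 322465.

322465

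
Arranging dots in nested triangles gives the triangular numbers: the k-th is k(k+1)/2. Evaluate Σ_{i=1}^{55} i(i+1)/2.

29260

Σ i(i+1)/2 = (Σi² + Σi) / 2 over i = 1..55.
Σi = 1540 and Σi² = 56980.
(1·56980 + 1·1540) / 2 = 58520/2 = 29260.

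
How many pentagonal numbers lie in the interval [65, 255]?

The n-th pentagonal number is n(3n−1)/2.
Smallest index with value ≥ 65: n = 7 (giving 70).
Largest index with value ≤ 255: n = 13 (giving 247).
Indices 7 through 13: 7 terms.

7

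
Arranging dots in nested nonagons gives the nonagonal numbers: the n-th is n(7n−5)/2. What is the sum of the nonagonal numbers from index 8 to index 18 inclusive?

Σ i(7i−5)/2 = (7Σi² − 5Σi) / 2 over i = 8..18.
Σi = 171 − 28 = 143 and Σi² = 2109 − 140 = 1969.
(7·1969 − 5·143) / 2 = 13068/2 = 6534.

6534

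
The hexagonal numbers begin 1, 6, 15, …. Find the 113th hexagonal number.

25425

113·(2·113 − 1) = 113·225 = 25425.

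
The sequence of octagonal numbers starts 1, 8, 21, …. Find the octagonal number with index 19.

The 19th octagonal number is n(3n−2) with n = 19.
19·(3·19 − 2) = 19·55 = 1045.

1045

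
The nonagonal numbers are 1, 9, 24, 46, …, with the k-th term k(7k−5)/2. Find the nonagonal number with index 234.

191061

The 234th nonagonal number is n(7n−5)/2 with n = 234.
234·(7·234 − 5)/2 = 234·1633/2 = 191061.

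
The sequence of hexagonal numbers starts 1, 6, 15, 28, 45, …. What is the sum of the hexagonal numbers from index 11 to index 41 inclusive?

46066

Σ i(2i−1) = 2Σi² − Σi over i = 11..41.
Σi = 861 − 55 = 806 and Σi² = 23821 − 385 = 23436.
2·23436 − 1·806 = 46066.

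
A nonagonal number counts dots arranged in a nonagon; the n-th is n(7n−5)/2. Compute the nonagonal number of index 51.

8976

The 51st nonagonal number is n(7n−5)/2 with n = 51.
51·(7·51 − 5)/2 = 51·352/2 = 51·176 = 8976.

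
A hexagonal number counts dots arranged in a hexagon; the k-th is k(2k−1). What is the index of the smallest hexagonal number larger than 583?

18

Solve n(2n−1) > 583 for integer n.
The largest n with value ≤ 583 is 17 (since 561 ≤ 583 < 630), so the first above is n = 18, value 630.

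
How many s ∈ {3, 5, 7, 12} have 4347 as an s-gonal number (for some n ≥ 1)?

s = 3: P(3, 92) = 4278 and P(3, 93) = 4371; 4347 is not s-gonal.
s = 5: P(5, 54) = 4347. ✓
s = 7: P(7, 42) = 4347. ✓
s = 12: P(12, 29) = 4089 and P(12, 30) = 4380; 4347 is not s-gonal.
Hits: s ∈ {5, 7} → 2.

2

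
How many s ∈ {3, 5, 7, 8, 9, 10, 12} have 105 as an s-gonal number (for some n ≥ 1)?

2

s = 3: P(3, 14) = 105. ✓
s = 5: P(5, 8) = 92 and P(5, 9) = 117; 105 is not s-gonal.
s = 7: P(7, 6) = 81 and P(7, 7) = 112; 105 is not s-gonal.
s = 8: P(8, 6) = 96 and P(8, 7) = 133; 105 is not s-gonal.
s = 9: P(9, 5) = 75 and P(9, 6) = 111; 105 is not s-gonal.
s = 10: P(10, 5) = 85 and P(10, 6) = 126; 105 is not s-gonal.
s = 12: P(12, 5) = 105. ✓
Hits: s ∈ {3, 12} → 2.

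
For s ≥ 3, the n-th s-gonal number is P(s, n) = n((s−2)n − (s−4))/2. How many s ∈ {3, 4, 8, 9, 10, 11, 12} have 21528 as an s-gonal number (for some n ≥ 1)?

1

s = 3: P(3, 207) = 21528. ✓
s = 4: P(4, 146) = 21316 and P(4, 147) = 21609; 21528 is not s-gonal.
s = 8: P(8, 85) = 21505 and P(8, 86) = 22016; 21528 is not s-gonal.
s = 9: P(9, 78) = 21099 and P(9, 79) = 21646; 21528 is not s-gonal.
s = 10: P(10, 73) = 21097 and P(10, 74) = 21682; 21528 is not s-gonal.
s = 11: P(11, 69) = 21183 and P(11, 70) = 21805; 21528 is not s-gonal.
s = 12: P(12, 66) = 21516 and P(12, 67) = 22177; 21528 is not s-gonal.
Hits: s ∈ {3} → 1.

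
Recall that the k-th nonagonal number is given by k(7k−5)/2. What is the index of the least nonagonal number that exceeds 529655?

390

Solve n(7n−5)/2 > 529655 for integer n.
The largest n with value ≤ 529655 is 389 (since 528651 ≤ 529655 < 531375), so the first above is n = 390, value 531375.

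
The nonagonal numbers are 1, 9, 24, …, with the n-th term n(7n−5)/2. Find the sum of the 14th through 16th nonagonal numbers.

2257

Σ i(7i−5)/2 = (7Σi² − 5Σi) / 2 over i = 14..16.
Σi = 136 − 91 = 45 and Σi² = 1496 − 819 = 677.
(7·677 − 5·45) / 2 = 4514/2 = 2257.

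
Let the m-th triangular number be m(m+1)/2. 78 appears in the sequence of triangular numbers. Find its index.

12

Set n(n+1)/2 = 78, giving n² + n − 156 = 0.
The discriminant is 1 + 8·78 = 625, and √625 = 25.
So n = (-1 + 25) / 2 = 24/2 = 12.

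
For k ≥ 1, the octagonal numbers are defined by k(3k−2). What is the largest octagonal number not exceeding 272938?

Solve n(3n−2) ≤ 272938 for integer n.
n = 301 gives 271201 ≤ 272938, while n = 302 gives 273008 > 272938; so the answer is 271201.

271201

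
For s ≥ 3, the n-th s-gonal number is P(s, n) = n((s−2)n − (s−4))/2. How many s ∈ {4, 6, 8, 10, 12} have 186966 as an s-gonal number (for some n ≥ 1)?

1

s = 4: P(4, 432) = 186624 and P(4, 433) = 187489; 186966 is not s-gonal.
s = 6: P(6, 306) = 186966. ✓
s = 8: P(8, 249) = 185505 and P(8, 250) = 187000; 186966 is not s-gonal.
s = 10: P(10, 216) = 185976 and P(10, 217) = 187705; 186966 is not s-gonal.
s = 12: P(12, 193) = 185473 and P(12, 194) = 187404; 186966 is not s-gonal.
Hits: s ∈ {6} → 1.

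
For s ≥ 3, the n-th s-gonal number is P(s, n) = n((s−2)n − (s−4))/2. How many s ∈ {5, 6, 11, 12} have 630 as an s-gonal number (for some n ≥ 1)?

1

s = 5: P(5, 20) = 590 and P(5, 21) = 651; 630 is not s-gonal.
s = 6: P(6, 18) = 630. ✓
s = 11: P(11, 12) = 606 and P(11, 13) = 715; 630 is not s-gonal.
s = 12: P(12, 11) = 561 and P(12, 12) = 672; 630 is not s-gonal.
Hits: s ∈ {6} → 1.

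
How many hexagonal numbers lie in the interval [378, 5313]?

The n-th hexagonal number is n(2n−1).
Smallest index with value ≥ 378: n = 14 (giving 378).
Largest index with value ≤ 5313: n = 51 (giving 5151).
Indices 14 through 51: 38 terms.

38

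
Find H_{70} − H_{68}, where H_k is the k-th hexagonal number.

70·(2·70 − 1) = 9730 and 68·(2·68 − 1) = 9180.
Difference: 9730 − 9180 = 550.

550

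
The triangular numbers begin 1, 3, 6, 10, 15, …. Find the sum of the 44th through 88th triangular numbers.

103290

Σ i(i+1)/2 = (Σi² + Σi) / 2 over i = 44..88.
Σi = 3916 − 946 = 2970 and Σi² = 231044 − 27434 = 203610.
(1·203610 + 1·2970) / 2 = 206580/2 = 103290.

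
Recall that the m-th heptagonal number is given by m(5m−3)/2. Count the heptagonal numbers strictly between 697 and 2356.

13

The n-th heptagonal number is n(5n−3)/2.
Smallest index with value > 697: n = 18 (giving 783).
Largest index with value < 2356: n = 30 (giving 2205).
Indices 18 through 30: 13 terms.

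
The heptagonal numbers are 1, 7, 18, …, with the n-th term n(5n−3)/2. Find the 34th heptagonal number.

2839

34·(5·34 − 3)/2 = 34·167/2 = 2839.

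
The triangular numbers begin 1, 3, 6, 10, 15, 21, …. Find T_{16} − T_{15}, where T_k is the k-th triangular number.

Consecutive triangular numbers differ by n: T_{16} − T_{15} = 16.

16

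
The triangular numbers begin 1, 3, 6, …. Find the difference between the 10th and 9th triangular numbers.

Consecutive triangular numbers differ by n: T_{10} − T_{9} = 10.

10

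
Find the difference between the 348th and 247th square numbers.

60095

348² = 121104 and 247² = 61009.
Difference: 121104 − 61009 = 60095.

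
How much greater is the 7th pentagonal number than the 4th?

7·(3·7 − 1)/2 = 70 and 4·(3·4 − 1)/2 = 22.
Difference: 70 − 22 = 48.

48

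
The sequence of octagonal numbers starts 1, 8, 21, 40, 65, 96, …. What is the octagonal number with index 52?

8008

52·(3·52 − 2) = 52·154 = 8008.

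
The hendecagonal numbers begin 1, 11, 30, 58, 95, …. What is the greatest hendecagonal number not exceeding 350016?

Solve n(9n−7)/2 ≤ 350016 for integer n.
n = 279 gives 349308 ≤ 350016, while n = 280 gives 351820 > 350016; so the answer is 349308.

349308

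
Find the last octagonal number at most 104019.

103416

Solve n(3n−2) ≤ 104019 for integer n.
n = 186 gives 103416 ≤ 104019, while n = 187 gives 104533 > 104019; so the answer is 103416.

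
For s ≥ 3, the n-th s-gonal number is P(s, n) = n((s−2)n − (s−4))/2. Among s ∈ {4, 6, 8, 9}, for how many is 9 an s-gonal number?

2

s = 4: P(4, 3) = 9. ✓
s = 6: P(6, 2) = 6 and P(6, 3) = 15; 9 is not s-gonal.
s = 8: P(8, 2) = 8 and P(8, 3) = 21; 9 is not s-gonal.
s = 9: P(9, 2) = 9. ✓
Hits: s ∈ {4, 9} → 2.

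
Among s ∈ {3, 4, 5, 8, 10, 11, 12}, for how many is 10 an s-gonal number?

s = 3: P(3, 4) = 10. ✓
s = 4: P(4, 3) = 9 and P(4, 4) = 16; 10 is not s-gonal.
s = 5: P(5, 2) = 5 and P(5, 3) = 12; 10 is not s-gonal.
s = 8: P(8, 2) = 8 and P(8, 3) = 21; 10 is not s-gonal.
s = 10: P(10, 2) = 10. ✓
s = 11: P(11, 1) = 1 and P(11, 2) = 11; 10 is not s-gonal.
s = 12: P(12, 1) = 1 and P(12, 2) = 12; 10 is not s-gonal.
Hits: s ∈ {3, 10} → 2.

2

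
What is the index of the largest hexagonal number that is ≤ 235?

Solve n(2n−1) ≤ 235 for integer n.
n = 11 gives 231 ≤ 235, while n = 12 gives 276 > 235; so the answer is index 11.

11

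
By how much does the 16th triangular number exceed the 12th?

16·17/2 = 136 and 12·13/2 = 78.
Difference: 136 − 78 = 58.

58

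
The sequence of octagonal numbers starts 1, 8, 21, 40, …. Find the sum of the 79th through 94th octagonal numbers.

357400

Σ i(3i−2) = 3Σi² − 2Σi over i = 79..94.
Σi = 4465 − 3081 = 1384 and Σi² = 281295 − 161239 = 120056.
3·120056 − 2·1384 = 357400.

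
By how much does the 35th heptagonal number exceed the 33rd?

337

35·(5·35 − 3)/2 = 3010 and 33·(5·33 − 3)/2 = 2673.
Difference: 3010 − 2673 = 337.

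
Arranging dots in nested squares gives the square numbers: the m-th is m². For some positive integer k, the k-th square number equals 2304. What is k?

48

We need n² = 2304, so n = √2304 = 48.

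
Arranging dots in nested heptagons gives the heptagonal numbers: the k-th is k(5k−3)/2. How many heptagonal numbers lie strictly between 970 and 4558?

The n-th heptagonal number is n(5n−3)/2.
Smallest index with value > 970: n = 21 (giving 1071).
Largest index with value < 4558: n = 42 (giving 4347).
Indices 21 through 42: 22 terms.

22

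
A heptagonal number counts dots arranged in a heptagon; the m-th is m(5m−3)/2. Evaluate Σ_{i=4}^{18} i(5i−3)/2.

Σ i(5i−3)/2 = (5Σi² − 3Σi) / 2 over i = 4..18.
Σi = 171 − 6 = 165 and Σi² = 2109 − 14 = 2095.
(5·2095 − 3·165) / 2 = 9980/2 = 4990.

4990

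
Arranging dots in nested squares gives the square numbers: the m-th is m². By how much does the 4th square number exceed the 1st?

15

4² = 16 and 1² = 1.
Difference: 16 − 1 = 15.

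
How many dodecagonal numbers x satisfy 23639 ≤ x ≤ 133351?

94

The n-th dodecagonal number is n(5n−4).
Smallest index with value ≥ 23639: n = 70 (giving 24220).
Largest index with value ≤ 133351: n = 163 (giving 132193).
Indices 70 through 163: 94 terms.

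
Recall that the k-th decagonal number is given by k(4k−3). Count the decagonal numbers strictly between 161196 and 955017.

287

The n-th decagonal number is n(4n−3).
Smallest index with value > 161196: n = 202 (giving 162610).
Largest index with value < 955017: n = 488 (giving 951112).
Indices 202 through 488: 287 terms.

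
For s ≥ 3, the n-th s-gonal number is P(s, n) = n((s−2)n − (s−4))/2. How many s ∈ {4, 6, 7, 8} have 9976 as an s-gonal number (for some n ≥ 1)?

s = 4: P(4, 99) = 9801 and P(4, 100) = 10000; 9976 is not s-gonal.
s = 6: P(6, 70) = 9730 and P(6, 71) = 10011; 9976 is not s-gonal.
s = 7: P(7, 63) = 9828 and P(7, 64) = 10144; 9976 is not s-gonal.
s = 8: P(8, 58) = 9976. ✓
Hits: s ∈ {8} → 1.

1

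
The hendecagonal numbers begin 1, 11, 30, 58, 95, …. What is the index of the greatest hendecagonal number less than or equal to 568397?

355

Solve n(9n−7)/2 ≤ 568397 for integer n.
n = 355 gives 565870 ≤ 568397, while n = 356 gives 569066 > 568397; so the answer is index 355.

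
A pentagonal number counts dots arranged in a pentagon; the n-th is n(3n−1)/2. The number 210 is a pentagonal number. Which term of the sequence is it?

12

Set n(3n−1)/2 = 210, giving 3n² − n − 420 = 0.
So n = (1 + 71) / 6 = 72/6 = 12.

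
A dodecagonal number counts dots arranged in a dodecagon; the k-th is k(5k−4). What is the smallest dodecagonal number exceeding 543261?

546481

Solve n(5n−4) > 543261 for integer n.
The largest n with value ≤ 543261 is 330 (since 543180 ≤ 543261 < 546481), so the first above is n = 331, value 546481.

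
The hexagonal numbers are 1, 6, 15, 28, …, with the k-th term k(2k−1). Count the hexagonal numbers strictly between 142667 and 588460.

275

The n-th hexagonal number is n(2n−1).
Smallest index with value > 142667: n = 268 (giving 143380).
Largest index with value < 588460: n = 542 (giving 586986).
Indices 268 through 542: 275 terms.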